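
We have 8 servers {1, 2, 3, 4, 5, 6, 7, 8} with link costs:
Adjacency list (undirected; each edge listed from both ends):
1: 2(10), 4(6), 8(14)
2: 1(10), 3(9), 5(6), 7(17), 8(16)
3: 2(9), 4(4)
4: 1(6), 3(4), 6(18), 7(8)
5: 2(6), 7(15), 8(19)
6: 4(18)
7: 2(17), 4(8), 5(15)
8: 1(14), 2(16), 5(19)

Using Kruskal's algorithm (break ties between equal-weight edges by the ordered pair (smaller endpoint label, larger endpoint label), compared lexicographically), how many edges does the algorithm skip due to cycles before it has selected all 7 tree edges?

4

Sort edges by weight, then run Kruskal:
3-4 (4): add — endpoints in different components.
1-4 (6): add — endpoints in different components.
2-5 (6): add — endpoints in different components.
4-7 (8): add — endpoints in different components.
2-3 (9): add — endpoints in different components.
1-2 (10): skip — 1 and 2 already connected.
1-8 (14): add — endpoints in different components.
5-7 (15): skip — 5 and 7 already connected.
2-8 (16): skip — 2 and 8 already connected.
2-7 (17): skip — 2 and 7 already connected.
4-6 (18): add — endpoints in different components.
Edges rejected before the tree was complete: 4.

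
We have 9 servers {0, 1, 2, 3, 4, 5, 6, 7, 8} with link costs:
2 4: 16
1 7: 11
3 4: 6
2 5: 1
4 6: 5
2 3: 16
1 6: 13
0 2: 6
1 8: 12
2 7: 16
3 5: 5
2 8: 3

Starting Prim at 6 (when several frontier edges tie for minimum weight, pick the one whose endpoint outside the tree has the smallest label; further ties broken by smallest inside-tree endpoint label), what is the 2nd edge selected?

Grow the tree from 6 using Prim:
Step 1: frontier [4 6 5, 1 6 13] → take 4 6 (5); add 4.
Step 2: frontier [3 4 6, 2 4 16, 1 6 13] → take 3 4 (6); add 3.
Step 3: frontier [3 5 5, 2 3 16, 2 4 16, 1 6 13] → take 3 5 (5); add 5.
Step 4: frontier [2 3 16, 2 4 16, 2 5 1, 1 6 13] → take 2 5 (1); add 2.
Step 5: frontier [2 8 3, 0 2 6, 2 7 16, 1 6 13] → take 2 8 (3); add 8.
Step 6: frontier [0 2 6, 2 7 16, 1 6 13, 1 8 12] → take 0 2 (6); add 0.
Step 7: frontier [2 7 16, 1 6 13, 1 8 12] → take 1 8 (12); add 1.
Step 8: frontier [1 7 11, 2 7 16] → take 1 7 (11); add 7.
The 2nd edge added is 3 4.

3-4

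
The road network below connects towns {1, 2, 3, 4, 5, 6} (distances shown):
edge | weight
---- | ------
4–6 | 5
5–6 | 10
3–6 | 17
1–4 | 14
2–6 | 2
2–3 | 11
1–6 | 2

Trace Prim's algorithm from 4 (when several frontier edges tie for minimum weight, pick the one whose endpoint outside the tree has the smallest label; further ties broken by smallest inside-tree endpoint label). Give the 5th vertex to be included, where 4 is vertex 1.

5

Grow the tree from 4 using Prim:
Step 1: frontier [4–6 5, 1–4 14] → take 4–6 (5); add 6.
Step 2: frontier [1–4 14, 1–6 2, 2–6 2, 5–6 10, 3–6 17] → take 1–6 (2); add 1.
Step 3: frontier [2–6 2, 5–6 10, 3–6 17] → take 2–6 (2); add 2.
Step 4: frontier [2–3 11, 5–6 10, 3–6 17] → take 5–6 (10); add 5.
Step 5: frontier [2–3 11, 3–6 17] → take 2–3 (11); add 3.
Vertex order: 4, 6, 1, 2, 5, 3. The 5th vertex is 5.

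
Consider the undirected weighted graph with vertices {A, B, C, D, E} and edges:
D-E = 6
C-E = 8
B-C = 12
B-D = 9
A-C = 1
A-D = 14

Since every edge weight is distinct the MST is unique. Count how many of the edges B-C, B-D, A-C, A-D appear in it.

Kruskal's algorithm — process edges by increasing weight (ties by edge label):
A-C (1): add. Components now {A,C} {B} {D} {E}
D-E (6): add. Components now {A,C} {B} {D,E}
C-E (8): add. Components now {A,C,D,E} {B}
B-D (9): add. Components now {A,B,C,D,E}
MST edge set: {A-C, D-E, C-E, B-D}.
Of the listed edges, {B-D, A-C} are in the MST → 2.

2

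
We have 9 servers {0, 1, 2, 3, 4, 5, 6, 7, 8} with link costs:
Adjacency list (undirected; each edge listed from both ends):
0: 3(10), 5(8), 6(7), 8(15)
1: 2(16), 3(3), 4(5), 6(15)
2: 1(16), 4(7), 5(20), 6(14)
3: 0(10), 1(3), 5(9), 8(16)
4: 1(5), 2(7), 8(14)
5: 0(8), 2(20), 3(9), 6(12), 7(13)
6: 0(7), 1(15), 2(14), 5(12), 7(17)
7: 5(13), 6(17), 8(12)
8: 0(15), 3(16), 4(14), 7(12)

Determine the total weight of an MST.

Prim, starting at 0.
Step 1: cheapest edge leaving the tree is 0—6 (7); add 6.
Step 2: cheapest edge leaving the tree is 0—5 (8); add 5.
Step 3: cheapest edge leaving the tree is 3—5 (9); add 3.
Step 4: cheapest edge leaving the tree is 1—3 (3); add 1.
Step 5: cheapest edge leaving the tree is 1—4 (5); add 4.
Step 6: cheapest edge leaving the tree is 2—4 (7); add 2.
Step 7: cheapest edge leaving the tree is 5—7 (13); add 7.
Step 8: cheapest edge leaving the tree is 7—8 (12); add 8.
MST edges: 0—6, 0—5, 3—5, 1—3, 1—4, 2—4, 5—7, 7—8; total weight 7+8+9+3+5+7+13+12 = 64.

64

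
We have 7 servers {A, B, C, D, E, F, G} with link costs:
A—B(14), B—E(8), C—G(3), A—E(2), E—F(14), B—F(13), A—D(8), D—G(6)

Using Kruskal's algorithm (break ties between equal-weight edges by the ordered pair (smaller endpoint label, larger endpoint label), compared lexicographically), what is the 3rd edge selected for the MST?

D-G

Sort edges by weight, then run Kruskal:
A—E (2): add. Components now {A,E} {B} {C} {D} {F} {G}
C—G (3): add. Components now {A,E} {B} {C,G} {D} {F}
D—G (6): add. Components now {A,E} {B} {C,D,G} {F}
A—D (8): add. Components now {A,C,D,E,G} {B} {F}
B—E (8): add. Components now {A,B,C,D,E,G} {F}
B—F (13): add. Components now {A,B,C,D,E,F,G}
The 3rd edge added is D—G.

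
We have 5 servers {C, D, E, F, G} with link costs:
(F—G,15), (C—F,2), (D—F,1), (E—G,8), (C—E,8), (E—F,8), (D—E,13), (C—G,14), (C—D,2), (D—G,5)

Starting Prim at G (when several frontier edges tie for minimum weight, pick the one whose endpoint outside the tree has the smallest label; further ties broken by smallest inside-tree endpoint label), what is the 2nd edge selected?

Prim's algorithm from G:
Step 1: cheapest edge leaving the tree is D—G (5); add D.
Step 2: cheapest edge leaving the tree is D—F (1); add F.
Step 3: cheapest edge leaving the tree is C—D (2); add C.
Step 4: cheapest edge leaving the tree is C—E (8); add E.
The 2nd edge added is D—F.

D-F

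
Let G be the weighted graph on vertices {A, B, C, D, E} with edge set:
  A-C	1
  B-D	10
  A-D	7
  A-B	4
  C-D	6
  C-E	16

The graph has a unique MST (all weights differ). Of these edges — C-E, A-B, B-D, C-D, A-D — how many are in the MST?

Sort edges by weight, then run Kruskal:
A-C (1): add. Components now {A,C} {B} {D} {E}
A-B (4): add. Components now {A,B,C} {D} {E}
C-D (6): add. Components now {A,B,C,D} {E}
A-D (7): skip — A and D already connected.
B-D (10): skip — B and D already connected.
C-E (16): add. Components now {A,B,C,D,E}
MST edge set: {A-C, A-B, C-D, C-E}.
Of the listed edges, {C-E, A-B, C-D} are in the MST → 3.

3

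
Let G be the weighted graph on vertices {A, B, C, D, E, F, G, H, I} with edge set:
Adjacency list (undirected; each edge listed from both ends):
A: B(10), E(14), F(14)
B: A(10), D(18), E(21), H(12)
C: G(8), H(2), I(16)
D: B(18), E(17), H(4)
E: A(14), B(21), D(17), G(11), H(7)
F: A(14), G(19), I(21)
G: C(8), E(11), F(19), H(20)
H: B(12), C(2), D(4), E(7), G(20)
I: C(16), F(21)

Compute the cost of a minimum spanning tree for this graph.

Prim, starting at E.
Step 1: cheapest edge leaving the tree is E—H (7); add H.
Step 2: cheapest edge leaving the tree is C—H (2); add C.
Step 3: cheapest edge leaving the tree is D—H (4); add D.
Step 4: cheapest edge leaving the tree is C—G (8); add G.
Step 5: cheapest edge leaving the tree is B—H (12); add B.
Step 6: cheapest edge leaving the tree is A—B (10); add A.
Step 7: cheapest edge leaving the tree is A—F (14); add F.
Step 8: cheapest edge leaving the tree is C—I (16); add I.
MST edges: E—H, C—H, D—H, C—G, B—H, A—B, A—F, C—I; total weight 7+2+4+8+12+10+14+16 = 73.

73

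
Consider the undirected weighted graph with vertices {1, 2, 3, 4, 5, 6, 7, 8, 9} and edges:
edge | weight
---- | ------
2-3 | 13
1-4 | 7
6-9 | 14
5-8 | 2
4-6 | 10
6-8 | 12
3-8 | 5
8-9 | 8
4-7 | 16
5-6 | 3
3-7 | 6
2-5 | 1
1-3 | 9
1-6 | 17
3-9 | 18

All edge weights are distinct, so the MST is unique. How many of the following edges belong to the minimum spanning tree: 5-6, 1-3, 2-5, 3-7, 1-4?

5

Kruskal's algorithm — process edges by increasing weight (ties by edge label):
2-5 (1): add — endpoints in different components.
5-8 (2): add — endpoints in different components.
5-6 (3): add — endpoints in different components.
3-8 (5): add — endpoints in different components.
3-7 (6): add — endpoints in different components.
1-4 (7): add — endpoints in different components.
8-9 (8): add — endpoints in different components.
1-3 (9): add — endpoints in different components.
MST edge set: {2-5, 5-8, 5-6, 3-8, 3-7, 1-4, 8-9, 1-3}.
Of the listed edges, {5-6, 1-3, 2-5, 3-7, 1-4} are in the MST → 5.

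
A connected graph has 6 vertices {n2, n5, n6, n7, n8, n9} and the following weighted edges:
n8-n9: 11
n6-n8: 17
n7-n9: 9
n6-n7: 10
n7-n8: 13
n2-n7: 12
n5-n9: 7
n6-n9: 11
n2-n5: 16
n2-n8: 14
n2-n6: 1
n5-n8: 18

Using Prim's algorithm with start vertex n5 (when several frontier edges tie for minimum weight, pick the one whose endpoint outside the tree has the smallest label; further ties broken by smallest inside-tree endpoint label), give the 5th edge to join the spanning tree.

n8-n9

Prim's algorithm from n5:
Step 1: frontier [n5-n9 7, n2-n5 16, n5-n8 18] → take n5-n9 (7); add n9.
Step 2: frontier [n2-n5 16, n5-n8 18, n7-n9 9, n6-n9 11, n8-n9 11] → take n7-n9 (9); add n7.
Step 3: frontier [n2-n5 16, n5-n8 18, n6-n7 10, n2-n7 12, n7-n8 13, n6-n9 11, n8-n9 11] → take n6-n7 (10); add n6.
Step 4: frontier [n2-n5 16, n5-n8 18, n2-n6 1, n6-n8 17, n2-n7 12, n7-n8 13, n8-n9 11] → take n2-n6 (1); add n2.
Step 5: frontier [n2-n8 14, n5-n8 18, n6-n8 17, n7-n8 13, n8-n9 11] → take n8-n9 (11); add n8.
The 5th edge added is n8-n9.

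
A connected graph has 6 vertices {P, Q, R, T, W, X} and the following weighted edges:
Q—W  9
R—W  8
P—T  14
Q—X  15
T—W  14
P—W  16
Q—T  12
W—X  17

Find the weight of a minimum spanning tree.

58

Kruskal's algorithm — process edges by increasing weight (ties by edge label):
R—W (8): add — endpoints in different components.
Q—W (9): add — endpoints in different components.
Q—T (12): add — endpoints in different components.
P—T (14): add — endpoints in different components.
T—W (14): skip — W and T already connected.
Q—X (15): add — endpoints in different components.
MST edges: R—W, Q—W, Q—T, P—T, Q—X; total weight 8+9+12+14+15 = 58.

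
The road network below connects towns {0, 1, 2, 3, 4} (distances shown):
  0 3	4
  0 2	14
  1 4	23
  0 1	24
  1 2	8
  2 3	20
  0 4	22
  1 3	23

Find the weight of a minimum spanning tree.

48

Kruskal's algorithm — process edges by increasing weight (ties by edge label):
0 3 (4): add. Components now {0,3} {1} {2} {4}
1 2 (8): add. Components now {0,3} {1,2} {4}
0 2 (14): add. Components now {0,1,2,3} {4}
2 3 (20): skip — 2 and 3 already connected.
0 4 (22): add. Components now {0,1,2,3,4}
MST edges: 0 3, 1 2, 0 2, 0 4; total weight 4+8+14+22 = 48.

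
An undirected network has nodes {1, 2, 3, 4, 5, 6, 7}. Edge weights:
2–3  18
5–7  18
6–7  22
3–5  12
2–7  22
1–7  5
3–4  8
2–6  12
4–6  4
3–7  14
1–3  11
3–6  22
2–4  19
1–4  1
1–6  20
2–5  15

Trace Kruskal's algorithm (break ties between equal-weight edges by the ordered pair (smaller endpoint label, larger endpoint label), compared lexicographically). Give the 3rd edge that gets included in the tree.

Sort edges by weight, then run Kruskal:
1–4 (1): add. Components now {1,4} {2} {3} {5} {6} {7}
4–6 (4): add. Components now {1,4,6} {2} {3} {5} {7}
1–7 (5): add. Components now {1,4,6,7} {2} {3} {5}
3–4 (8): add. Components now {1,3,4,6,7} {2} {5}
1–3 (11): skip — 1 and 3 already connected.
2–6 (12): add. Components now {1,2,3,4,6,7} {5}
3–5 (12): add. Components now {1,2,3,4,5,6,7}
The 3rd edge added is 1–7.

1-7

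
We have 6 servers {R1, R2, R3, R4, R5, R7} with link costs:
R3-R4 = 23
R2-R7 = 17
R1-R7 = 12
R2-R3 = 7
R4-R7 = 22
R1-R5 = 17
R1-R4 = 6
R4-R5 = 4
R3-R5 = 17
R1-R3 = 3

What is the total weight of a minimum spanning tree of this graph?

32

Sort edges by weight, then run Kruskal:
R1-R3 (3): add. Components now {R1,R3} {R4} {R7} {R5} {R2}
R4-R5 (4): add. Components now {R1,R3} {R4,R5} {R7} {R2}
R1-R4 (6): add. Components now {R1,R3,R4,R5} {R7} {R2}
R2-R3 (7): add. Components now {R1,R2,R3,R4,R5} {R7}
R1-R7 (12): add. Components now {R1,R2,R3,R4,R5,R7}
MST edges: R1-R3, R4-R5, R1-R4, R2-R3, R1-R7; total weight 3+4+6+7+12 = 32.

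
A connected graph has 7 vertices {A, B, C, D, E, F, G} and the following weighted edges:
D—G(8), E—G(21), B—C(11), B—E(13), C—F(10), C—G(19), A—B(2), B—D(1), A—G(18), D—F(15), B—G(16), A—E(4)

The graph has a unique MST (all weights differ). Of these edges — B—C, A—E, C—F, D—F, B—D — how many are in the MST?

4

Kruskal's algorithm — process edges by increasing weight (ties by edge label):
B—D (1): add. Components now {A} {B,D} {C} {E} {F} {G}
A—B (2): add. Components now {A,B,D} {C} {E} {F} {G}
A—E (4): add. Components now {A,B,D,E} {C} {F} {G}
D—G (8): add. Components now {A,B,D,E,G} {C} {F}
C—F (10): add. Components now {A,B,D,E,G} {C,F}
B—C (11): add. Components now {A,B,C,D,E,F,G}
MST edge set: {B—D, A—B, A—E, D—G, C—F, B—C}.
Of the listed edges, {B—C, A—E, C—F, B—D} are in the MST → 4.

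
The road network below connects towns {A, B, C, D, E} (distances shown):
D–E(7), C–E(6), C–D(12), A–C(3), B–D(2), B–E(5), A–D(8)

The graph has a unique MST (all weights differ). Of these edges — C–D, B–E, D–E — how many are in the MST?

Kruskal's algorithm — process edges by increasing weight (ties by edge label):
B–D (2): add. Components now {A} {B,D} {C} {E}
A–C (3): add. Components now {A,C} {B,D} {E}
B–E (5): add. Components now {A,C} {B,D,E}
C–E (6): add. Components now {A,B,C,D,E}
MST edge set: {B–D, A–C, B–E, C–E}.
Of the listed edges, {B–E} are in the MST → 1.

1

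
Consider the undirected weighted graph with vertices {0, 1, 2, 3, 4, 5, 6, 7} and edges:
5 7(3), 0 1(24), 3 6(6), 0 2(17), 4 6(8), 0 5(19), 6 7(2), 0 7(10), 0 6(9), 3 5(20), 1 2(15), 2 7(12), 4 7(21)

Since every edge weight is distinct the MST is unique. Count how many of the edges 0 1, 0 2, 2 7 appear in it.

Kruskal: consider edges lightest-first.
6 7 (2): add — endpoints in different components.
5 7 (3): add — endpoints in different components.
3 6 (6): add — endpoints in different components.
4 6 (8): add — endpoints in different components.
0 6 (9): add — endpoints in different components.
0 7 (10): skip — 0 and 7 already connected.
2 7 (12): add — endpoints in different components.
1 2 (15): add — endpoints in different components.
MST edge set: {6 7, 5 7, 3 6, 4 6, 0 6, 2 7, 1 2}.
Of the listed edges, {2 7} are in the MST → 1.

1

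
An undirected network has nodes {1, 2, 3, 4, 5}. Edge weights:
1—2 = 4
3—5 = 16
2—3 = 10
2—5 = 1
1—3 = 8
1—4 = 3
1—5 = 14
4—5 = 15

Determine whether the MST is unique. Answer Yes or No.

Yes

Kruskal's algorithm — process edges by increasing weight (ties by edge label):
2—5 (1): add. Components now {1} {2,5} {3} {4}
1—4 (3): add. Components now {1,4} {2,5} {3}
1—2 (4): add. Components now {1,2,4,5} {3}
1—3 (8): add. Components now {1,2,3,4,5}
Every non-tree edge has weight strictly greater than the heaviest edge on the tree path between its endpoints, so the MST is unique.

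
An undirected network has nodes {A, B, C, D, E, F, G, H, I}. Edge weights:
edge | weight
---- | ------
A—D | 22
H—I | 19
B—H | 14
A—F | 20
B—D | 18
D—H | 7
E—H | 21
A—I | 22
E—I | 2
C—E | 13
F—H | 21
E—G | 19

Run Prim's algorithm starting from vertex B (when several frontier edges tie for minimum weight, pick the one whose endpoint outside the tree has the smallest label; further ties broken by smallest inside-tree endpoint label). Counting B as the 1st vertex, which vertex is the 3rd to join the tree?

Prim, starting at B.
Step 1: cheapest edge leaving the tree is B—H (14); add H.
Step 2: cheapest edge leaving the tree is D—H (7); add D.
Step 3: cheapest edge leaving the tree is H—I (19); add I.
Step 4: cheapest edge leaving the tree is E—I (2); add E.
Step 5: cheapest edge leaving the tree is C—E (13); add C.
Step 6: cheapest edge leaving the tree is E—G (19); add G.
Step 7: cheapest edge leaving the tree is F—H (21); add F.
Step 8: cheapest edge leaving the tree is A—F (20); add A.
Vertex order: B, H, D, I, E, C, G, F, A. The 3rd vertex is D.

D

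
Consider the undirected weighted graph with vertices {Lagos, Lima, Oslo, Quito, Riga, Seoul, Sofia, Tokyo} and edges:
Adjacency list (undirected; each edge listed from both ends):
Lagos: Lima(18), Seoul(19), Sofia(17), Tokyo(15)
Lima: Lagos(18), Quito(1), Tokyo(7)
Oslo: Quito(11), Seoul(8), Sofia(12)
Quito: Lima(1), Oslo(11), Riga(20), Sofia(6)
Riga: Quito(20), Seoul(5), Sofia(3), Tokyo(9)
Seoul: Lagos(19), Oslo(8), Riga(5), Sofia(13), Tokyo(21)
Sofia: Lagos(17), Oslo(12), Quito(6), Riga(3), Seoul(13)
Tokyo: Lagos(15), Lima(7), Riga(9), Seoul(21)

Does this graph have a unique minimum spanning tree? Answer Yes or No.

Kruskal's algorithm — process edges by increasing weight (ties by edge label):
Lima–Quito (1): add — endpoints in different components.
Riga–Sofia (3): add — endpoints in different components.
Riga–Seoul (5): add — endpoints in different components.
Quito–Sofia (6): add — endpoints in different components.
Lima–Tokyo (7): add — endpoints in different components.
Oslo–Seoul (8): add — endpoints in different components.
Riga–Tokyo (9): skip — Tokyo and Riga already connected.
Oslo–Quito (11): skip — Oslo and Quito already connected.
Oslo–Sofia (12): skip — Oslo and Sofia already connected.
Seoul–Sofia (13): skip — Sofia and Seoul already connected.
Lagos–Tokyo (15): add — endpoints in different components.
Every non-tree edge has weight strictly greater than the heaviest edge on the tree path between its endpoints, so the MST is unique.

Yes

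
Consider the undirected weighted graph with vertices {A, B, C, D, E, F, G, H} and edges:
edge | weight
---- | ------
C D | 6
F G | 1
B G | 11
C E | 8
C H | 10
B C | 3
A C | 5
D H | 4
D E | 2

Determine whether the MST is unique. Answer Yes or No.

Kruskal: consider edges lightest-first.
F G (1): add — endpoints in different components.
D E (2): add — endpoints in different components.
B C (3): add — endpoints in different components.
D H (4): add — endpoints in different components.
A C (5): add — endpoints in different components.
C D (6): add — endpoints in different components.
C E (8): skip — C and E already connected.
C H (10): skip — C and H already connected.
B G (11): add — endpoints in different components.
Every non-tree edge has weight strictly greater than the heaviest edge on the tree path between its endpoints, so the MST is unique.

Yes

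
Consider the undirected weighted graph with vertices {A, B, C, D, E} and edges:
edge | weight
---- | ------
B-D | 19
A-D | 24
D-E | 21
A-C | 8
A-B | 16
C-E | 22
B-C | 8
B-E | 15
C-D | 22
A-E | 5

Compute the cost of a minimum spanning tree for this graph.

40

Prim's algorithm from E:
Step 1: cheapest edge leaving the tree is A-E (5); add A.
Step 2: cheapest edge leaving the tree is A-C (8); add C.
Step 3: cheapest edge leaving the tree is B-C (8); add B.
Step 4: cheapest edge leaving the tree is B-D (19); add D.
MST edges: A-E, A-C, B-C, B-D; total weight 5+8+8+19 = 40.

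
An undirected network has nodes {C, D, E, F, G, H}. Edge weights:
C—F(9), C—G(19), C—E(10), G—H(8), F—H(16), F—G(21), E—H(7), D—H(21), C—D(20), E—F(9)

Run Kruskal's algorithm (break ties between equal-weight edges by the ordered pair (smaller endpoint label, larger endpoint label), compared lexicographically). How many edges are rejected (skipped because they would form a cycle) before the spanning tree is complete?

Kruskal: consider edges lightest-first.
E—H (7): add — endpoints in different components.
G—H (8): add — endpoints in different components.
C—F (9): add — endpoints in different components.
E—F (9): add — endpoints in different components.
C—E (10): skip — C and E already connected.
F—H (16): skip — F and H already connected.
C—G (19): skip — C and G already connected.
C—D (20): add — endpoints in different components.
Edges rejected before the tree was complete: 3.

3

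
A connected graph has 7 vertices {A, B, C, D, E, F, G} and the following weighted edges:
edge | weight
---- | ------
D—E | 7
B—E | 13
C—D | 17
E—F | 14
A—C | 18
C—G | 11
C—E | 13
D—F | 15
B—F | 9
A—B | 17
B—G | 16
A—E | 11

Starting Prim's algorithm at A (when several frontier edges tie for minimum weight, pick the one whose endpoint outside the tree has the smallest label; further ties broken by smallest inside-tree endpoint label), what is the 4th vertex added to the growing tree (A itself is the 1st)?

B

Prim's algorithm from A:
Step 1: frontier [A—E 11, A—B 17, A—C 18] → take A—E (11); add E.
Step 2: frontier [A—B 17, A—C 18, D—E 7, B—E 13, C—E 13, E—F 14] → take D—E (7); add D.
Step 3: frontier [A—B 17, A—C 18, D—F 15, C—D 17, B—E 13, C—E 13, E—F 14] → take B—E (13); add B.
Step 4: frontier [A—C 18, B—F 9, B—G 16, D—F 15, C—D 17, C—E 13, E—F 14] → take B—F (9); add F.
Step 5: frontier [A—C 18, B—G 16, C—D 17, C—E 13] → take C—E (13); add C.
Step 6: frontier [B—G 16, C—G 11] → take C—G (11); add G.
Vertex order: A, E, D, B, F, C, G. The 4th vertex is B.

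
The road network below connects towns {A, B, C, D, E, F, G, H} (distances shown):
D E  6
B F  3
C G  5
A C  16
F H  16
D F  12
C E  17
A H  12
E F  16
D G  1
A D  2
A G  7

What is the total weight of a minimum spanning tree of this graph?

Prim's algorithm from H:
Step 1: frontier [A H 12, F H 16] → take A H (12); add A.
Step 2: frontier [A D 2, A G 7, A C 16, F H 16] → take A D (2); add D.
Step 3: frontier [A G 7, A C 16, D G 1, D E 6, D F 12, F H 16] → take D G (1); add G.
Step 4: frontier [A C 16, D E 6, D F 12, C G 5, F H 16] → take C G (5); add C.
Step 5: frontier [C E 17, D E 6, D F 12, F H 16] → take D E (6); add E.
Step 6: frontier [D F 12, E F 16, F H 16] → take D F (12); add F.
Step 7: frontier [B F 3] → take B F (3); add B.
MST edges: A H, A D, D G, C G, D E, D F, B F; total weight 12+2+1+5+6+12+3 = 41.

41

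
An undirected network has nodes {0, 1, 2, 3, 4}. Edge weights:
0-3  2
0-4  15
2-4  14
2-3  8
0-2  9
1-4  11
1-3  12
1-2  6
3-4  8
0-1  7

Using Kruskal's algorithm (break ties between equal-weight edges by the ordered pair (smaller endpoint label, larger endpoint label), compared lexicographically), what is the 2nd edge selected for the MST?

1-2

Kruskal's algorithm — process edges by increasing weight (ties by edge label):
0-3 (2): add — endpoints in different components.
1-2 (6): add — endpoints in different components.
0-1 (7): add — endpoints in different components.
2-3 (8): skip — 2 and 3 already connected.
3-4 (8): add — endpoints in different components.
The 2nd edge added is 1-2.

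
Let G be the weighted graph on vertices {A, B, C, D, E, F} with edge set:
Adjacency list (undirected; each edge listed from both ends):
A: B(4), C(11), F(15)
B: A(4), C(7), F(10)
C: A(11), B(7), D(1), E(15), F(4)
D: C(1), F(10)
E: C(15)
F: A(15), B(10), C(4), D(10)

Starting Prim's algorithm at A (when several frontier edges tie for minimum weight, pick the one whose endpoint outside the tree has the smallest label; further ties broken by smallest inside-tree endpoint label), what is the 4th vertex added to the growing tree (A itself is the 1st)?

Prim's algorithm from A:
Step 1: frontier [A-B 4, A-C 11, A-F 15] → take A-B (4); add B.
Step 2: frontier [A-C 11, A-F 15, B-C 7, B-F 10] → take B-C (7); add C.
Step 3: frontier [A-F 15, B-F 10, C-D 1, C-F 4, C-E 15] → take C-D (1); add D.
Step 4: frontier [A-F 15, B-F 10, C-F 4, C-E 15, D-F 10] → take C-F (4); add F.
Step 5: frontier [C-E 15] → take C-E (15); add E.
Vertex order: A, B, C, D, F, E. The 4th vertex is D.

D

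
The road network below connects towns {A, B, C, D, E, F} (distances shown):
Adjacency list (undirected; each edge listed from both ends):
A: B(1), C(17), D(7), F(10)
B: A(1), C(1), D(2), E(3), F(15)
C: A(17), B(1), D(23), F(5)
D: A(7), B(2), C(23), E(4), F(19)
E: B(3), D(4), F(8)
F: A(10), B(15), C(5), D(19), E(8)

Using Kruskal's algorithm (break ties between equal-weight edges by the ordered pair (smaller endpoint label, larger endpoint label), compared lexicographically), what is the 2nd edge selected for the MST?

B-C

Sort edges by weight, then run Kruskal:
A-B (1): add. Components now {A,B} {C} {D} {E} {F}
B-C (1): add. Components now {A,B,C} {D} {E} {F}
B-D (2): add. Components now {A,B,C,D} {E} {F}
B-E (3): add. Components now {A,B,C,D,E} {F}
D-E (4): skip — D and E already connected.
C-F (5): add. Components now {A,B,C,D,E,F}
The 2nd edge added is B-C.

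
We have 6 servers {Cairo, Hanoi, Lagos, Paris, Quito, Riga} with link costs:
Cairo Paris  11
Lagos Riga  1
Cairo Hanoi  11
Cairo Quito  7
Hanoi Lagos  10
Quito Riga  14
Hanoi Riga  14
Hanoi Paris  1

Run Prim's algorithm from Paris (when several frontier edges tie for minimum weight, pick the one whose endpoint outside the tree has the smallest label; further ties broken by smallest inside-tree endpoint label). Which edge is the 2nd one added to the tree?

Prim's algorithm from Paris:
Step 1: frontier [Hanoi Paris 1, Cairo Paris 11] → take Hanoi Paris (1); add Hanoi.
Step 2: frontier [Hanoi Lagos 10, Cairo Hanoi 11, Hanoi Riga 14, Cairo Paris 11] → take Hanoi Lagos (10); add Lagos.
Step 3: frontier [Cairo Hanoi 11, Hanoi Riga 14, Lagos Riga 1, Cairo Paris 11] → take Lagos Riga (1); add Riga.
Step 4: frontier [Cairo Hanoi 11, Cairo Paris 11, Quito Riga 14] → take Cairo Hanoi (11); add Cairo.
Step 5: frontier [Cairo Quito 7, Quito Riga 14] → take Cairo Quito (7); add Quito.
The 2nd edge added is Hanoi Lagos.

Hanoi-Lagos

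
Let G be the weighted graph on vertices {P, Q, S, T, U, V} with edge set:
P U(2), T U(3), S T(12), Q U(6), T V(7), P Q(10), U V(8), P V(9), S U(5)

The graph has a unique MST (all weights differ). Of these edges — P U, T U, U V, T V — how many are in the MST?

Sort edges by weight, then run Kruskal:
P U (2): add — endpoints in different components.
T U (3): add — endpoints in different components.
S U (5): add — endpoints in different components.
Q U (6): add — endpoints in different components.
T V (7): add — endpoints in different components.
MST edge set: {P U, T U, S U, Q U, T V}.
Of the listed edges, {P U, T U, T V} are in the MST → 3.

3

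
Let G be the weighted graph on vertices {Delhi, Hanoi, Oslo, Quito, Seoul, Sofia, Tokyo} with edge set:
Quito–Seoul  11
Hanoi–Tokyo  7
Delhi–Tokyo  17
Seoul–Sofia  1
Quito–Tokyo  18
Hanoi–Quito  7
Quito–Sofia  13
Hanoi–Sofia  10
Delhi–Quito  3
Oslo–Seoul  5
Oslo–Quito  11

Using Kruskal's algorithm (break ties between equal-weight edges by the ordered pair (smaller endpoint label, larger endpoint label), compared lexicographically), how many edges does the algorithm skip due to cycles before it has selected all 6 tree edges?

Sort edges by weight, then run Kruskal:
Seoul–Sofia (1): add. Components now {Seoul,Sofia} {Delhi} {Tokyo} {Oslo} {Quito} {Hanoi}
Delhi–Quito (3): add. Components now {Seoul,Sofia} {Delhi,Quito} {Tokyo} {Oslo} {Hanoi}
Oslo–Seoul (5): add. Components now {Oslo,Seoul,Sofia} {Delhi,Quito} {Tokyo} {Hanoi}
Hanoi–Quito (7): add. Components now {Oslo,Seoul,Sofia} {Delhi,Hanoi,Quito} {Tokyo}
Hanoi–Tokyo (7): add. Components now {Oslo,Seoul,Sofia} {Delhi,Hanoi,Quito,Tokyo}
Hanoi–Sofia (10): add. Components now {Delhi,Hanoi,Oslo,Quito,Seoul,Sofia,Tokyo}
Edges rejected before the tree was complete: 0.

0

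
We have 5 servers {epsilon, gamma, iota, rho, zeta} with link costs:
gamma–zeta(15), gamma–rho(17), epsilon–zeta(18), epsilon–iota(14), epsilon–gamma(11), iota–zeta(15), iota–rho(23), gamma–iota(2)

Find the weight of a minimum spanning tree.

45

Grow the tree from iota using Prim:
Step 1: frontier [gamma–iota 2, epsilon–iota 14, iota–zeta 15, iota–rho 23] → take gamma–iota (2); add gamma.
Step 2: frontier [epsilon–gamma 11, gamma–zeta 15, gamma–rho 17, epsilon–iota 14, iota–zeta 15, iota–rho 23] → take epsilon–gamma (11); add epsilon.
Step 3: frontier [epsilon–zeta 18, gamma–zeta 15, gamma–rho 17, iota–zeta 15, iota–rho 23] → take gamma–zeta (15); add zeta.
Step 4: frontier [gamma–rho 17, iota–rho 23] → take gamma–rho (17); add rho.
MST edges: gamma–iota, epsilon–gamma, gamma–zeta, gamma–rho; total weight 2+11+15+17 = 45.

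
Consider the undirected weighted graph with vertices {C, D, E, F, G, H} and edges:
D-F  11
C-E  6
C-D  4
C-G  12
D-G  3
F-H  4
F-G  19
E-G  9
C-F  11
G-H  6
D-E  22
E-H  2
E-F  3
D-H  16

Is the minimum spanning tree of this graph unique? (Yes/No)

Kruskal: consider edges lightest-first.
E-H (2): add. Components now {C} {D} {E,H} {F} {G}
D-G (3): add. Components now {C} {D,G} {E,H} {F}
E-F (3): add. Components now {C} {D,G} {E,F,H}
C-D (4): add. Components now {C,D,G} {E,F,H}
F-H (4): skip — F and H already connected.
C-E (6): add. Components now {C,D,E,F,G,H}
Non-tree edge G-H has weight 6, equal to the heaviest edge on its tree cycle — swapping gives another MST of the same weight. Not unique.

No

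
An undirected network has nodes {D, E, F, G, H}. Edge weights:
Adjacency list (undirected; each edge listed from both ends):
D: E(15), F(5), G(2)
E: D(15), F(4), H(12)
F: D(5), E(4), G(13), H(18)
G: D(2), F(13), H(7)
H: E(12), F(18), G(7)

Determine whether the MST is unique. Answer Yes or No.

Kruskal's algorithm — process edges by increasing weight (ties by edge label):
D—G (2): add — endpoints in different components.
E—F (4): add — endpoints in different components.
D—F (5): add — endpoints in different components.
G—H (7): add — endpoints in different components.
Every non-tree edge has weight strictly greater than the heaviest edge on the tree path between its endpoints, so the MST is unique.

Yes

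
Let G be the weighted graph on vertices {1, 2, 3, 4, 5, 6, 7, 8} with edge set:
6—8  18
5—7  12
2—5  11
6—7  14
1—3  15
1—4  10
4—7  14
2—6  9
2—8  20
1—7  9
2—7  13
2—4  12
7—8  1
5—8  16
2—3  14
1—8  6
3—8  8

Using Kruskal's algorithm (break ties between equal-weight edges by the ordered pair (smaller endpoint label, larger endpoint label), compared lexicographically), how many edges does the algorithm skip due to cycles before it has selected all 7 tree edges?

1

Sort edges by weight, then run Kruskal:
7—8 (1): add — endpoints in different components.
1—8 (6): add — endpoints in different components.
3—8 (8): add — endpoints in different components.
1—7 (9): skip — 1 and 7 already connected.
2—6 (9): add — endpoints in different components.
1—4 (10): add — endpoints in different components.
2—5 (11): add — endpoints in different components.
2—4 (12): add — endpoints in different components.
Edges rejected before the tree was complete: 1.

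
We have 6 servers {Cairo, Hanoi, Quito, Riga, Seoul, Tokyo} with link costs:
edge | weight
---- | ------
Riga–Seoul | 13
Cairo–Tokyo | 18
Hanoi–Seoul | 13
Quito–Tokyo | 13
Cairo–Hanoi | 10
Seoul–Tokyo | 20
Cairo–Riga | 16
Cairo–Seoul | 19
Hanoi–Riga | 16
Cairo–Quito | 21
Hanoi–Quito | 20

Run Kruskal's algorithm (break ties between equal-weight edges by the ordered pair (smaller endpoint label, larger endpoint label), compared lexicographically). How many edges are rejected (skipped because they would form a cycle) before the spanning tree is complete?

Kruskal: consider edges lightest-first.
Cairo–Hanoi (10): add — endpoints in different components.
Hanoi–Seoul (13): add — endpoints in different components.
Quito–Tokyo (13): add — endpoints in different components.
Riga–Seoul (13): add — endpoints in different components.
Cairo–Riga (16): skip — Cairo and Riga already connected.
Hanoi–Riga (16): skip — Hanoi and Riga already connected.
Cairo–Tokyo (18): add — endpoints in different components.
Edges rejected before the tree was complete: 2.

2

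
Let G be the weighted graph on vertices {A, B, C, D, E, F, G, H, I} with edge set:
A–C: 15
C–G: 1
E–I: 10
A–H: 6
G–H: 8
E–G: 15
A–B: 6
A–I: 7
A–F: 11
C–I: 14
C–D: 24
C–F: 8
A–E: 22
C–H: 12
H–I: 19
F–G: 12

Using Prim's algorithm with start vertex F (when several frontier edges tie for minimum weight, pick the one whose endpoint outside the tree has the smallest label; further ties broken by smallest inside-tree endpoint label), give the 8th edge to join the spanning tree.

C-D

Prim's algorithm from F:
Step 1: cheapest edge leaving the tree is C–F (8); add C.
Step 2: cheapest edge leaving the tree is C–G (1); add G.
Step 3: cheapest edge leaving the tree is G–H (8); add H.
Step 4: cheapest edge leaving the tree is A–H (6); add A.
Step 5: cheapest edge leaving the tree is A–B (6); add B.
Step 6: cheapest edge leaving the tree is A–I (7); add I.
Step 7: cheapest edge leaving the tree is E–I (10); add E.
Step 8: cheapest edge leaving the tree is C–D (24); add D.
The 8th edge added is C–D.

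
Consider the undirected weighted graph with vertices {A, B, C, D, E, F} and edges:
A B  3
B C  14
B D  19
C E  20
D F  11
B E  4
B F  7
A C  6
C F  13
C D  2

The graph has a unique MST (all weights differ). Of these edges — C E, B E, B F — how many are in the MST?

Kruskal's algorithm — process edges by increasing weight (ties by edge label):
C D (2): add — endpoints in different components.
A B (3): add — endpoints in different components.
B E (4): add — endpoints in different components.
A C (6): add — endpoints in different components.
B F (7): add — endpoints in different components.
MST edge set: {C D, A B, B E, A C, B F}.
Of the listed edges, {B E, B F} are in the MST → 2.

2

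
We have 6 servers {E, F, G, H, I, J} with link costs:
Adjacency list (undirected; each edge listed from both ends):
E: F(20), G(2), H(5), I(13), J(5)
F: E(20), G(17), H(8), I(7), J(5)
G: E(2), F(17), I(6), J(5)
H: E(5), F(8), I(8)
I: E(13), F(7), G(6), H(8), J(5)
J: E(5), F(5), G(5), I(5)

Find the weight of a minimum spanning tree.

Kruskal: consider edges lightest-first.
E G (2): add — endpoints in different components.
E H (5): add — endpoints in different components.
E J (5): add — endpoints in different components.
F J (5): add — endpoints in different components.
G J (5): skip — G and J already connected.
I J (5): add — endpoints in different components.
MST edges: E G, E H, E J, F J, I J; total weight 2+5+5+5+5 = 22.

22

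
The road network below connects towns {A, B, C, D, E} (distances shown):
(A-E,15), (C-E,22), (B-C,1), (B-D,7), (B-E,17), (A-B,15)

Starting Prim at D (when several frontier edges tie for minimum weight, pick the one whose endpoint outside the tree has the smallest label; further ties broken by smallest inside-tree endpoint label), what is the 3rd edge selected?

A-B

Prim, starting at D.
Step 1: cheapest edge leaving the tree is B-D (7); add B.
Step 2: cheapest edge leaving the tree is B-C (1); add C.
Step 3: cheapest edge leaving the tree is A-B (15); add A.
Step 4: cheapest edge leaving the tree is A-E (15); add E.
The 3rd edge added is A-B.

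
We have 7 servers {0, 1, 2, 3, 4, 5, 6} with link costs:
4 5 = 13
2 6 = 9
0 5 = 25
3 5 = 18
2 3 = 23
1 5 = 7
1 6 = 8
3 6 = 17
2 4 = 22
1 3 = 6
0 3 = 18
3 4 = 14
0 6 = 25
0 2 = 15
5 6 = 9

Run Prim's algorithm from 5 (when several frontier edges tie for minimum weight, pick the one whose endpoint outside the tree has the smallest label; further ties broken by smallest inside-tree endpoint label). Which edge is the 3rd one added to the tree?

Prim's algorithm from 5:
Step 1: cheapest edge leaving the tree is 1 5 (7); add 1.
Step 2: cheapest edge leaving the tree is 1 3 (6); add 3.
Step 3: cheapest edge leaving the tree is 1 6 (8); add 6.
Step 4: cheapest edge leaving the tree is 2 6 (9); add 2.
Step 5: cheapest edge leaving the tree is 4 5 (13); add 4.
Step 6: cheapest edge leaving the tree is 0 2 (15); add 0.
The 3rd edge added is 1 6.

1-6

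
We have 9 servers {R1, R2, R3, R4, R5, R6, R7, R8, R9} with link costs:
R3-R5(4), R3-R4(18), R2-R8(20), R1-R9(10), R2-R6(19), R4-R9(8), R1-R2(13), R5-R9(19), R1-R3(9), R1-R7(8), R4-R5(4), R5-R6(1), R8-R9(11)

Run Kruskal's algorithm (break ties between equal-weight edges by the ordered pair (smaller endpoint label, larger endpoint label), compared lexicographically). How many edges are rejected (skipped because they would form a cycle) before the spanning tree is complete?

Kruskal: consider edges lightest-first.
R5-R6 (1): add — endpoints in different components.
R3-R5 (4): add — endpoints in different components.
R4-R5 (4): add — endpoints in different components.
R1-R7 (8): add — endpoints in different components.
R4-R9 (8): add — endpoints in different components.
R1-R3 (9): add — endpoints in different components.
R1-R9 (10): skip — R9 and R1 already connected.
R8-R9 (11): add — endpoints in different components.
R1-R2 (13): add — endpoints in different components.
Edges rejected before the tree was complete: 1.

1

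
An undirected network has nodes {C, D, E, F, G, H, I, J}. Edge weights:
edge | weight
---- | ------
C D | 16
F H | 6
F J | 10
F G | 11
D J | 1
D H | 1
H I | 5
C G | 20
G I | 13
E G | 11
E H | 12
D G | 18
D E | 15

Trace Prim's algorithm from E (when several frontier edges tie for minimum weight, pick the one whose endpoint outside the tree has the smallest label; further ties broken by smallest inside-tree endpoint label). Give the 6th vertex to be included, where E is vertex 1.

J

Prim's algorithm from E:
Step 1: cheapest edge leaving the tree is E G (11); add G.
Step 2: cheapest edge leaving the tree is F G (11); add F.
Step 3: cheapest edge leaving the tree is F H (6); add H.
Step 4: cheapest edge leaving the tree is D H (1); add D.
Step 5: cheapest edge leaving the tree is D J (1); add J.
Step 6: cheapest edge leaving the tree is H I (5); add I.
Step 7: cheapest edge leaving the tree is C D (16); add C.
Vertex order: E, G, F, H, D, J, I, C. The 6th vertex is J.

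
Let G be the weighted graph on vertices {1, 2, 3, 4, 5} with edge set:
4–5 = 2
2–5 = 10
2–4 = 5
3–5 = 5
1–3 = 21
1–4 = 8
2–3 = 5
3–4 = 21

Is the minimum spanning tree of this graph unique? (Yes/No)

No

Kruskal: consider edges lightest-first.
4–5 (2): add — endpoints in different components.
2–3 (5): add — endpoints in different components.
2–4 (5): add — endpoints in different components.
3–5 (5): skip — 3 and 5 already connected.
1–4 (8): add — endpoints in different components.
Non-tree edge 3–5 has weight 5, equal to the heaviest edge on its tree cycle — swapping gives another MST of the same weight. Not unique.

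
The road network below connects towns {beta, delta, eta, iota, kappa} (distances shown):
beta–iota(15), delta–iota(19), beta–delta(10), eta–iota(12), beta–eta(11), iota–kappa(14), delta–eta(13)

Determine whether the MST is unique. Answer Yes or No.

Kruskal: consider edges lightest-first.
beta–delta (10): add. Components now {eta} {iota} {kappa} {beta,delta}
beta–eta (11): add. Components now {beta,delta,eta} {iota} {kappa}
eta–iota (12): add. Components now {beta,delta,eta,iota} {kappa}
delta–eta (13): skip — eta and delta already connected.
iota–kappa (14): add. Components now {beta,delta,eta,iota,kappa}
Every non-tree edge has weight strictly greater than the heaviest edge on the tree path between its endpoints, so the MST is unique.

Yes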